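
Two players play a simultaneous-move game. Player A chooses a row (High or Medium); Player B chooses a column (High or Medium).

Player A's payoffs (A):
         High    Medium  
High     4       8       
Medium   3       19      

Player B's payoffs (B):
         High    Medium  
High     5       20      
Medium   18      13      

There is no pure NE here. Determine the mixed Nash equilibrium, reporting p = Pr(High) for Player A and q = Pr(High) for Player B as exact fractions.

p = 1/4, q = 11/12

In a mixed NE each player is indifferent between their pure strategies, so the opponent's mix sets the indifference.
Player B indifferent between High and Medium: p·5 + (1−p)·18 = p·20 + (1−p)·13 ⟹ 18 + (-13)p = 13 + 7p ⟹ p = 1/4.
Player A indifferent between High and Medium: q·4 + (1−q)·8 = q·3 + (1−q)·19 ⟹ 8 + (-4)q = 19 + (-16)q ⟹ q = 11/12.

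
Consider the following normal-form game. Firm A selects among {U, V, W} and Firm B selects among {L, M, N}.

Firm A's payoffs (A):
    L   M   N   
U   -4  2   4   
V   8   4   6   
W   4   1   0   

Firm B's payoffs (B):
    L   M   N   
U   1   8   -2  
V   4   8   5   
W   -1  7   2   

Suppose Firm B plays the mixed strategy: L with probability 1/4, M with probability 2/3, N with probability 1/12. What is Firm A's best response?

Compute Firm A's expected payoff from each pure strategy against the given mix.
U: (1/4)·(-4) + (2/3)·2 + (1/12)·4 = 2/3
V: (1/4)·8 + (2/3)·4 + (1/12)·6 = 31/6
W: (1/4)·4 + (2/3)·1 + (1/12)·0 = 5/3
Highest expected payoff is 31/6, from V.

V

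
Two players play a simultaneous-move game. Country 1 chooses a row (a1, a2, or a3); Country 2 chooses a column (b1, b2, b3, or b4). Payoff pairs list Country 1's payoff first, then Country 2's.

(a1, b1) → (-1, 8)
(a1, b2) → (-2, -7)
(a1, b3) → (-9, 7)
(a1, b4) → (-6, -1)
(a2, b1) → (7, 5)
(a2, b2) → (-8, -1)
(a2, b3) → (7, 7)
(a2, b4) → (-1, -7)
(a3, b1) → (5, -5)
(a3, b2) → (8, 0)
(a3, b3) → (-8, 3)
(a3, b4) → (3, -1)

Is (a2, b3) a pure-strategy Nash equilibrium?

Yes

Holding Country 2 at b3: Country 1 gets 7 from a2, versus -9 from a1, -8 from a3. No profitable deviation for Country 1.
Holding Country 1 at a2: Country 2 gets 7 from b3, versus 5 from b1, -1 from b2, -7 from b4. No profitable deviation for Country 2 either.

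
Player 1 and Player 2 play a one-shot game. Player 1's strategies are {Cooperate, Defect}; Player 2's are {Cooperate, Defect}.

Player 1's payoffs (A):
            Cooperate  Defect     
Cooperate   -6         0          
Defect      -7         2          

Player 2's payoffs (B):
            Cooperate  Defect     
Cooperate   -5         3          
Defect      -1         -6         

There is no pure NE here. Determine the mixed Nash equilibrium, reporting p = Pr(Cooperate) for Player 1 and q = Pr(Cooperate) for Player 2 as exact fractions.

In a mixed NE each player is indifferent between their pure strategies, so the opponent's mix sets the indifference.
Player 2 indifferent between Cooperate and Defect: p·(-5) + (1−p)·(-1) = p·3 + (1−p)·(-6) ⟹ (-1) + (-4)p = (-6) + 9p ⟹ p = 5/13.
Player 1 indifferent between Cooperate and Defect: q·(-6) + (1−q)·0 = q·(-7) + (1−q)·2 ⟹ 0 + (-6)q = 2 + (-9)q ⟹ q = 2/3.

p = 5/13, q = 2/3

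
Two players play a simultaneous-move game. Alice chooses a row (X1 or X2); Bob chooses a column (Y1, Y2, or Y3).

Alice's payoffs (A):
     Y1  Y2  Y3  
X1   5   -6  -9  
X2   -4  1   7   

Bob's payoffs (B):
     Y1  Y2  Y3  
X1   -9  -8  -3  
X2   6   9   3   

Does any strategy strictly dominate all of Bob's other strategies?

No strictly dominant strategy

Check whether one of Bob's strategies beats all alternatives regardless of what the opponent does.
Y1 is not dominant: against X1, Y2 gives -8 > -9.
Y2 is not dominant: against X1, Y3 gives -3 > -8.
Y3 is not dominant: against X2, Y1 gives 6 > 3.
No single strategy is best against every opponent action.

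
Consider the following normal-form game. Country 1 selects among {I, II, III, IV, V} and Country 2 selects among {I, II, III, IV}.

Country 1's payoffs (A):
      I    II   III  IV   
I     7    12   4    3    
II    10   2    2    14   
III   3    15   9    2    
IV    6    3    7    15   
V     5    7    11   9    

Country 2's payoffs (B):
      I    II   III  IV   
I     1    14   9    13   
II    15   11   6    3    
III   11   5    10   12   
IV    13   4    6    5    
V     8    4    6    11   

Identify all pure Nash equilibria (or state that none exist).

A profile is a Nash equilibrium when each player is best-responding to the other.
Country 1's best responses — vs I: II (payoff 10); vs II: III (payoff 15); vs III: V (payoff 11); vs IV: IV (payoff 15).
Country 2's best responses — vs I: II (payoff 14); vs II: I (payoff 15); vs III: IV (payoff 12); vs IV: I (payoff 13); vs V: IV (payoff 11).
The only mutual best response is (II, I); neither player gains by switching there.

(II, I)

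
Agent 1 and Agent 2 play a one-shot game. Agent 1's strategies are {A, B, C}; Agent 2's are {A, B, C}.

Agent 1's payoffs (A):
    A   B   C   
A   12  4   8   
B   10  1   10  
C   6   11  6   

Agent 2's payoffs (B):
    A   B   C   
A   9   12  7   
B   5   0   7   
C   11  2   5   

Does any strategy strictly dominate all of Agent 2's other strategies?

A strategy is strictly dominant if it gives Agent 2 a strictly higher payoff than every other strategy, against every choice by the opponent.
A is not dominant: against A, B gives 12 > 9.
B is not dominant: against B, A gives 5 > 0.
C is not dominant: against A, A gives 9 > 7.
No single strategy is best against every opponent action.

No strictly dominant strategy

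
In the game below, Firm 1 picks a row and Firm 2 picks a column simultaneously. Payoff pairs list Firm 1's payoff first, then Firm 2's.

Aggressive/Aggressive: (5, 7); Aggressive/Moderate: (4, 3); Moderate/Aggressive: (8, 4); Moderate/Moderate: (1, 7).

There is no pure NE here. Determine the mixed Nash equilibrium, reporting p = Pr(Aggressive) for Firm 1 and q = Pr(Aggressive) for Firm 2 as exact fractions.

In a mixed NE each player is indifferent between their pure strategies, so the opponent's mix sets the indifference.
Firm 2 indifferent between Aggressive and Moderate: p·7 + (1−p)·4 = p·3 + (1−p)·7 ⟹ 4 + 3p = 7 + (-4)p ⟹ p = 3/7.
Firm 1 indifferent between Aggressive and Moderate: q·5 + (1−q)·4 = q·8 + (1−q)·1 ⟹ 4 + 1q = 1 + 7q ⟹ q = 1/2.

p = 3/7, q = 1/2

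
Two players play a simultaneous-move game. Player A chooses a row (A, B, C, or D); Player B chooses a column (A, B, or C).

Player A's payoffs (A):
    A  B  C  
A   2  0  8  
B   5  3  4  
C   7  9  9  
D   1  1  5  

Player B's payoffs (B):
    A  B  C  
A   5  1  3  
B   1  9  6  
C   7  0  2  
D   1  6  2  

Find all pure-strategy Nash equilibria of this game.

Check mutual best responses: a cell is a NE iff neither player can gain by unilaterally deviating.
Player A's best responses — vs A: C (payoff 7); vs B: C (payoff 9); vs C: C (payoff 9).
Player B's best responses — vs A: A (payoff 5); vs B: B (payoff 9); vs C: A (payoff 7); vs D: B (payoff 6).
The only mutual best response is (C, A); neither player gains by switching there.

(C, A)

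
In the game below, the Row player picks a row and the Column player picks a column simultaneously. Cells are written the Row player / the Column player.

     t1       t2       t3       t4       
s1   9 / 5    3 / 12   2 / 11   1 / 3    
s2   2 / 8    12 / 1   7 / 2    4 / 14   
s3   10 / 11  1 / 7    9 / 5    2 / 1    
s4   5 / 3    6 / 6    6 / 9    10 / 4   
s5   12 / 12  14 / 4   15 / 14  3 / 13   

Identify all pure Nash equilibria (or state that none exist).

Find each player's best response to every opponent strategy; NE are the intersections.
The Row player's best responses — vs t1: s5 (payoff 12); vs t2: s5 (payoff 14); vs t3: s5 (payoff 15); vs t4: s4 (payoff 10).
The Column player's best responses — vs s1: t2 (payoff 12); vs s2: t4 (payoff 14); vs s3: t1 (payoff 11); vs s4: t3 (payoff 9); vs s5: t3 (payoff 14).
The only mutual best response is (s5, t3); neither player gains by switching there.

(s5, t3)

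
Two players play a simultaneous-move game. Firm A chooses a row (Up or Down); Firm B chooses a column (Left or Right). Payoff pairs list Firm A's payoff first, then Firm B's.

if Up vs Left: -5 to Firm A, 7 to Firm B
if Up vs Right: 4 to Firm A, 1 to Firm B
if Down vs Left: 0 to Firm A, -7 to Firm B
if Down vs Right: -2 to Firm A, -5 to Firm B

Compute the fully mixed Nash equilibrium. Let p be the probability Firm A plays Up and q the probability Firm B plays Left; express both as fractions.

In a mixed NE each player is indifferent between their pure strategies, so the opponent's mix sets the indifference.
Firm B indifferent between Left and Right: p·7 + (1−p)·(-7) = p·1 + (1−p)·(-5) ⟹ (-7) + 14p = (-5) + 6p ⟹ p = 1/4.
Firm A indifferent between Up and Down: q·(-5) + (1−q)·4 = q·0 + (1−q)·(-2) ⟹ 4 + (-9)q = (-2) + 2q ⟹ q = 6/11.

p = 1/4, q = 6/11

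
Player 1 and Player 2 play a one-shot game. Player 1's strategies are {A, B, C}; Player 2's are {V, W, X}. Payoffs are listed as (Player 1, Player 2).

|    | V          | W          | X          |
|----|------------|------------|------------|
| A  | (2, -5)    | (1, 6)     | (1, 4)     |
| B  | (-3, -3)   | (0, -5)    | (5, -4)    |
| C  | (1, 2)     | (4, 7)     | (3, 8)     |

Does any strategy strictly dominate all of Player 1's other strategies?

No strictly dominant strategy

A strategy is strictly dominant if it gives Player 1 a strictly higher payoff than every other strategy, against every choice by the opponent.
A is not dominant: against W, C gives 4 > 1.
B is not dominant: against V, A gives 2 > -3.
C is not dominant: against V, A gives 2 > 1.
No single strategy is best against every opponent action.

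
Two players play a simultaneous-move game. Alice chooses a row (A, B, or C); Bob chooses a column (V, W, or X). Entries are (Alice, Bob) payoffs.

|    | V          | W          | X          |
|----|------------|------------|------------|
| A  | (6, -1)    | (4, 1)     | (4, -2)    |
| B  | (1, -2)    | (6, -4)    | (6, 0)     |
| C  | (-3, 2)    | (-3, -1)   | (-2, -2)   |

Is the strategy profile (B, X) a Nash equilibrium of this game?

Holding Bob at X: Alice gets 6 from B, versus 4 from A, -2 from C. No profitable deviation for Alice.
Holding Alice at B: Bob gets 0 from X, versus -2 from V, -4 from W. No profitable deviation for Bob either.

Yes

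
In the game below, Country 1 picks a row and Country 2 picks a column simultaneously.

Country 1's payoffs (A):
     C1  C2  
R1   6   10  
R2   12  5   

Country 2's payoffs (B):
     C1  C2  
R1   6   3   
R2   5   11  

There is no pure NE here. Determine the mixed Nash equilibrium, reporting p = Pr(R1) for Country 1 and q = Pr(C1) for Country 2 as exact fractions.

Each player's mixing probability is pinned down by making the *other* player indifferent.
Country 2 indifferent between C1 and C2: p·6 + (1−p)·5 = p·3 + (1−p)·11 ⟹ 5 + 1p = 11 + (-8)p ⟹ p = 2/3.
Country 1 indifferent between R1 and R2: q·6 + (1−q)·10 = q·12 + (1−q)·5 ⟹ 10 + (-4)q = 5 + 7q ⟹ q = 5/11.

p = 2/3, q = 5/11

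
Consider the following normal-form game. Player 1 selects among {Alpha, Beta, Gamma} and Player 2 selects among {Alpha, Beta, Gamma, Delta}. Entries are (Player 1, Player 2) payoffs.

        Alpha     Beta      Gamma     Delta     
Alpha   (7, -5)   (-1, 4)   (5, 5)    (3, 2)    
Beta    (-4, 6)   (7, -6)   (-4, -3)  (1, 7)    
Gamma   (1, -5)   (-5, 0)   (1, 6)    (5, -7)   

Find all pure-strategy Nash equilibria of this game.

(Alpha, Gamma)

Find each player's best response to every opponent strategy; NE are the intersections.
Player 1's best responses — vs Alpha: Alpha (payoff 7); vs Beta: Beta (payoff 7); vs Gamma: Alpha (payoff 5); vs Delta: Gamma (payoff 5).
Player 2's best responses — vs Alpha: Gamma (payoff 5); vs Beta: Delta (payoff 7); vs Gamma: Gamma (payoff 6).
The only mutual best response is (Alpha, Gamma); neither player gains by switching there.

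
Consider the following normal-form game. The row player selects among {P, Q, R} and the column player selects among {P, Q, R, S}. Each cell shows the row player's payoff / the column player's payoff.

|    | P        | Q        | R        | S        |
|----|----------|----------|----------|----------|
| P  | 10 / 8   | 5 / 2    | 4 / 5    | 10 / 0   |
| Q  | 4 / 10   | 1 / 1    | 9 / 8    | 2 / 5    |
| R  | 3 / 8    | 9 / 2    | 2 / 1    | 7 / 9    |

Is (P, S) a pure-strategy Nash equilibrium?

No

Holding the column player at S: the row player gets 10 from P, versus 2 from Q, 7 from R. No profitable deviation for the row player.
Holding the row player at P: the column player gets 0 from S but could get 8 by switching to P. The column player has a profitable deviation.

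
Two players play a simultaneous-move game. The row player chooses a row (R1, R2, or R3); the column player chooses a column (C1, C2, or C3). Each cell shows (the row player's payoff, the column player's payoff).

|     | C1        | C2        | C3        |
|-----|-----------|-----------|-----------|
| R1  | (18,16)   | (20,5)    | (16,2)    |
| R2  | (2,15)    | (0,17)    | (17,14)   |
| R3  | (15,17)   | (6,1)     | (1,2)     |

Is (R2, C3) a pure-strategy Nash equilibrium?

Holding the column player at C3: the row player gets 17 from R2, versus 16 from R1, 1 from R3. No profitable deviation for the row player.
Holding the row player at R2: the column player gets 14 from C3 but could get 17 by switching to C2. The column player has a profitable deviation.

No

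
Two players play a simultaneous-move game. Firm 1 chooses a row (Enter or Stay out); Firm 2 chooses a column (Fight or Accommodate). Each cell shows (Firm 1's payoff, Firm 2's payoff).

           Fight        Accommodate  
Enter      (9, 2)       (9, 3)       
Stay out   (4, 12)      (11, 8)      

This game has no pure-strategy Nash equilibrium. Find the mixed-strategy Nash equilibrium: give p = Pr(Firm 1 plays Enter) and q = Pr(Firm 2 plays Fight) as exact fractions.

p = 4/5, q = 2/7

In a mixed NE each player is indifferent between their pure strategies, so the opponent's mix sets the indifference.
Firm 2 indifferent between Fight and Accommodate: p·2 + (1−p)·12 = p·3 + (1−p)·8 ⟹ 12 + (-10)p = 8 + (-5)p ⟹ p = 4/5.
Firm 1 indifferent between Enter and Stay out: q·9 + (1−q)·9 = q·4 + (1−q)·11 ⟹ 9 + 0q = 11 + (-7)q ⟹ q = 2/7.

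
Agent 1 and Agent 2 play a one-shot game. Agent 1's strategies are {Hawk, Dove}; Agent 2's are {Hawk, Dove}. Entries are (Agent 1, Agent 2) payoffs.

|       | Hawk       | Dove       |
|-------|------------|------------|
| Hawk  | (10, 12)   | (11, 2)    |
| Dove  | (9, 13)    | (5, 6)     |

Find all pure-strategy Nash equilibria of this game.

(Hawk, Hawk)

Find each player's best response to every opponent strategy; NE are the intersections.
Agent 1's best responses — vs Hawk: Hawk (payoff 10); vs Dove: Hawk (payoff 11).
Agent 2's best responses — vs Hawk: Hawk (payoff 12); vs Dove: Hawk (payoff 13).
The only mutual best response is (Hawk, Hawk); neither player gains by switching there.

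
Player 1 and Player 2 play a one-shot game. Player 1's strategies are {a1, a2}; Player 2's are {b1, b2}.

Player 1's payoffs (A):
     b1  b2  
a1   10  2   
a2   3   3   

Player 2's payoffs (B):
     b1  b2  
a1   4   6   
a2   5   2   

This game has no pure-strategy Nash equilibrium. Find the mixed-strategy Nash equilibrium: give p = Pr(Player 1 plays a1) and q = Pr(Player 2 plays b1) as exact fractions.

In a mixed NE each player is indifferent between their pure strategies, so the opponent's mix sets the indifference.
Player 2 indifferent between b1 and b2: p·4 + (1−p)·5 = p·6 + (1−p)·2 ⟹ 5 + (-1)p = 2 + 4p ⟹ p = 3/5.
Player 1 indifferent between a1 and a2: q·10 + (1−q)·2 = q·3 + (1−q)·3 ⟹ 2 + 8q = 3 + 0q ⟹ q = 1/8.

p = 3/5, q = 1/8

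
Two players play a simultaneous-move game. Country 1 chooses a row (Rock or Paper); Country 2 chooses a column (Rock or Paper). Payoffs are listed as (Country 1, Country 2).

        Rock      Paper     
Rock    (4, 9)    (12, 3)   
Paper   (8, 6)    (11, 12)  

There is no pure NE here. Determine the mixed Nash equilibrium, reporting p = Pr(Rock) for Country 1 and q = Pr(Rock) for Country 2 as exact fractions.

p = 1/2, q = 1/5

In a mixed NE each player is indifferent between their pure strategies, so the opponent's mix sets the indifference.
Country 2 indifferent between Rock and Paper: p·9 + (1−p)·6 = p·3 + (1−p)·12 ⟹ 6 + 3p = 12 + (-9)p ⟹ p = 1/2.
Country 1 indifferent between Rock and Paper: q·4 + (1−q)·12 = q·8 + (1−q)·11 ⟹ 12 + (-8)q = 11 + (-3)q ⟹ q = 1/5.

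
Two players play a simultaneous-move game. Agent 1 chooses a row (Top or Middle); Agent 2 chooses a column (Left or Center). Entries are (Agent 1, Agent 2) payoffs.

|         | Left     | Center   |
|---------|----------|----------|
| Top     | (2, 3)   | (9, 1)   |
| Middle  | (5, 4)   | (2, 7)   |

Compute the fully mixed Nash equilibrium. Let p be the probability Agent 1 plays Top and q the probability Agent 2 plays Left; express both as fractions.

p = 3/5, q = 7/10

In a mixed NE each player is indifferent between their pure strategies, so the opponent's mix sets the indifference.
Agent 2 indifferent between Left and Center: p·3 + (1−p)·4 = p·1 + (1−p)·7 ⟹ 4 + (-1)p = 7 + (-6)p ⟹ p = 3/5.
Agent 1 indifferent between Top and Middle: q·2 + (1−q)·9 = q·5 + (1−q)·2 ⟹ 9 + (-7)q = 2 + 3q ⟹ q = 7/10.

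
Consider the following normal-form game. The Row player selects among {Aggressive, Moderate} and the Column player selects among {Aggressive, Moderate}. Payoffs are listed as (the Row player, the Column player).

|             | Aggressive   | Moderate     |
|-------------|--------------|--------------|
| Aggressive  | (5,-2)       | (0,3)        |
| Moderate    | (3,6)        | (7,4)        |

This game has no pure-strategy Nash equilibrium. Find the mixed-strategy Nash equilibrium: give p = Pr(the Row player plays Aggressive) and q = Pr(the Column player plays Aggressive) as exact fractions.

p = 2/7, q = 7/9

In a mixed NE each player is indifferent between their pure strategies, so the opponent's mix sets the indifference.
The Column player indifferent between Aggressive and Moderate: p·(-2) + (1−p)·6 = p·3 + (1−p)·4 ⟹ 6 + (-8)p = 4 + (-1)p ⟹ p = 2/7.
The Row player indifferent between Aggressive and Moderate: q·5 + (1−q)·0 = q·3 + (1−q)·7 ⟹ 0 + 5q = 7 + (-4)q ⟹ q = 7/9.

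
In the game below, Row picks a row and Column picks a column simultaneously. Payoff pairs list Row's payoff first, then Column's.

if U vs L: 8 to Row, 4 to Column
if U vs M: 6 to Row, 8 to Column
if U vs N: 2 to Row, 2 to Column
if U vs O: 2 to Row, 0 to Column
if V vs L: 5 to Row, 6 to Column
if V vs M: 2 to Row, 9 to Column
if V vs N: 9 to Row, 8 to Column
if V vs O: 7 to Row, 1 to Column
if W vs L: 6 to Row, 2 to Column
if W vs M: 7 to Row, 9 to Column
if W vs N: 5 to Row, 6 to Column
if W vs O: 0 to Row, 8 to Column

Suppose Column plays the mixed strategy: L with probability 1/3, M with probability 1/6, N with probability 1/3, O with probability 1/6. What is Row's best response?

V

Compute Row's expected payoff from each pure strategy against the given mix.
U: (1/3)·8 + (1/6)·6 + (1/3)·2 + (1/6)·2 = 14/3
V: (1/3)·5 + (1/6)·2 + (1/3)·9 + (1/6)·7 = 37/6
W: (1/3)·6 + (1/6)·7 + (1/3)·5 + (1/6)·0 = 29/6
Highest expected payoff is 37/6, from V.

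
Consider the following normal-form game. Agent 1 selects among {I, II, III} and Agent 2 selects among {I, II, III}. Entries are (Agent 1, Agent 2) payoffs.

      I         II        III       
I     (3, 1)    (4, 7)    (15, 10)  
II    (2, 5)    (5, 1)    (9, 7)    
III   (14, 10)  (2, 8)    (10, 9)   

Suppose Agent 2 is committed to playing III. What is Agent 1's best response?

I

With Agent 2 fixed at III, Agent 1's payoffs are: I → 15, II → 9, III → 10.
The maximum is 15, achieved by I.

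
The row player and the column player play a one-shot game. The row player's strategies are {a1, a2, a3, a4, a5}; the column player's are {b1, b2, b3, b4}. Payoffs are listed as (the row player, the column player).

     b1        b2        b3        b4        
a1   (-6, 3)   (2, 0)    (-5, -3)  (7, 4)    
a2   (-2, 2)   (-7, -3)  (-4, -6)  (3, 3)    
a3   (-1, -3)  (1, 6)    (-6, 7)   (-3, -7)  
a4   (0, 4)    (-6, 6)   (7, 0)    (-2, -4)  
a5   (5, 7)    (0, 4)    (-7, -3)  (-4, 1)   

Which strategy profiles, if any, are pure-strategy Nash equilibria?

(a1, b4) and (a5, b1)

Check mutual best responses: a cell is a NE iff neither player can gain by unilaterally deviating.
The row player's best responses — vs b1: a5 (payoff 5); vs b2: a1 (payoff 2); vs b3: a4 (payoff 7); vs b4: a1 (payoff 7).
The column player's best responses — vs a1: b4 (payoff 4); vs a2: b4 (payoff 3); vs a3: b3 (payoff 7); vs a4: b2 (payoff 6); vs a5: b1 (payoff 7).
Mutual best responses occur at (a1, b4) and (a5, b1); at each, neither player gains by switching.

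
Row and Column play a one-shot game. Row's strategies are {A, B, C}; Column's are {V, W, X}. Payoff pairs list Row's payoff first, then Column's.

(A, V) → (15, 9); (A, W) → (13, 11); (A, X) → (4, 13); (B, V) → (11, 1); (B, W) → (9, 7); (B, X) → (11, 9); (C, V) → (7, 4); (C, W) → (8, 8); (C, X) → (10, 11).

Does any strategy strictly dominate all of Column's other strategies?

X

Check whether one of Column's strategies beats all alternatives regardless of what the opponent does.
X strictly dominates: vs A: 13 > each of {9, 11}; vs B: 9 > each of {1, 7}; vs C: 11 > each of {4, 8}.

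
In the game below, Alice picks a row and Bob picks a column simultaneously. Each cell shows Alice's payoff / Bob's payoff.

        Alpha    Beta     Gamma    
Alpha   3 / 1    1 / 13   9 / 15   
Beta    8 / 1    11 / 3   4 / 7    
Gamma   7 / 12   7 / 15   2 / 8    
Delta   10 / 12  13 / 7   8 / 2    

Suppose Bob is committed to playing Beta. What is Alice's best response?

With Bob fixed at Beta, Alice's payoffs are: Alpha → 1, Beta → 11, Gamma → 7, Delta → 13.
The maximum is 13, achieved by Delta.

Delta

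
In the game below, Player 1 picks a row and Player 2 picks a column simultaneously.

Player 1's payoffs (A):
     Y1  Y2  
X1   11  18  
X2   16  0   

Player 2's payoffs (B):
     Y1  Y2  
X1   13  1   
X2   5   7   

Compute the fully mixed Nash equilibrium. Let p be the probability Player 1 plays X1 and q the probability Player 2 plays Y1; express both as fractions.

Each player's mixing probability is pinned down by making the *other* player indifferent.
Player 2 indifferent between Y1 and Y2: p·13 + (1−p)·5 = p·1 + (1−p)·7 ⟹ 5 + 8p = 7 + (-6)p ⟹ p = 1/7.
Player 1 indifferent between X1 and X2: q·11 + (1−q)·18 = q·16 + (1−q)·0 ⟹ 18 + (-7)q = 0 + 16q ⟹ q = 18/23.

p = 1/7, q = 18/23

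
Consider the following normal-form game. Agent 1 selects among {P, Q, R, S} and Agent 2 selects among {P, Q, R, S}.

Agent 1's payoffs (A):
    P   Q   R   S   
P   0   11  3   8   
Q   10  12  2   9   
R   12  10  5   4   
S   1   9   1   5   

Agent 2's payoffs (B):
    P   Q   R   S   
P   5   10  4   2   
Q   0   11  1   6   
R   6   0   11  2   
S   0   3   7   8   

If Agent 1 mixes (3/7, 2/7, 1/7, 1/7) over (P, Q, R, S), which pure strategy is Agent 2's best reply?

Q

Agent 2's best reply maximizes expected payoff against the mix.
P: (3/7)·5 + (2/7)·0 + (1/7)·6 + (1/7)·0 = 3
Q: (3/7)·10 + (2/7)·11 + (1/7)·0 + (1/7)·3 = 55/7
R: (3/7)·4 + (2/7)·1 + (1/7)·11 + (1/7)·7 = 32/7
S: (3/7)·2 + (2/7)·6 + (1/7)·2 + (1/7)·8 = 4
Highest expected payoff is 55/7, from Q.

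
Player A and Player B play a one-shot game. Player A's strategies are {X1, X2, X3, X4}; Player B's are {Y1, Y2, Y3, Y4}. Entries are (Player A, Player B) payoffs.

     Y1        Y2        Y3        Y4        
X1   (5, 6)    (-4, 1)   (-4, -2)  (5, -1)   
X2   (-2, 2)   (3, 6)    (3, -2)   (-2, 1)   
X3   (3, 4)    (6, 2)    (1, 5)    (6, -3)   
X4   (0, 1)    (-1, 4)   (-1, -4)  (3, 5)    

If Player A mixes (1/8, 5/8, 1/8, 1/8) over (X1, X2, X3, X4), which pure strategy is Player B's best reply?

Y2

Player B's best reply maximizes expected payoff against the mix.
Y1: (1/8)·6 + (5/8)·2 + (1/8)·4 + (1/8)·1 = 21/8
Y2: (1/8)·1 + (5/8)·6 + (1/8)·2 + (1/8)·4 = 37/8
Y3: (1/8)·(-2) + (5/8)·(-2) + (1/8)·5 + (1/8)·(-4) = -11/8
Y4: (1/8)·(-1) + (5/8)·1 + (1/8)·(-3) + (1/8)·5 = 3/4
Highest expected payoff is 37/8, from Y2.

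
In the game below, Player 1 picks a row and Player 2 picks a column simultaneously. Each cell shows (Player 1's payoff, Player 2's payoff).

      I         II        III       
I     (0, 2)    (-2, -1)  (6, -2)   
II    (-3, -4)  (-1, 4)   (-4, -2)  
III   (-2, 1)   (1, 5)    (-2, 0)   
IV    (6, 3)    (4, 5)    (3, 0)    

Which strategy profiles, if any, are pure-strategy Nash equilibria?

(IV, II)

Find each player's best response to every opponent strategy; NE are the intersections.
Player 1's best responses — vs I: IV (payoff 6); vs II: IV (payoff 4); vs III: I (payoff 6).
Player 2's best responses — vs I: I (payoff 2); vs II: II (payoff 4); vs III: II (payoff 5); vs IV: II (payoff 5).
The only mutual best response is (IV, II); neither player gains by switching there.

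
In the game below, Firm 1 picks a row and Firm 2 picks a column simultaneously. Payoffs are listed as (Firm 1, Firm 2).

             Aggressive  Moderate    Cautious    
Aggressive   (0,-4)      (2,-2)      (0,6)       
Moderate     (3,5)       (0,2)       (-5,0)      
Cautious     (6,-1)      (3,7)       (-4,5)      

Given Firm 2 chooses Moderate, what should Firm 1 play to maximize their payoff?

Cautious

With Firm 2 fixed at Moderate, Firm 1's payoffs are: Aggressive → 2, Moderate → 0, Cautious → 3.
The maximum is 3, achieved by Cautious.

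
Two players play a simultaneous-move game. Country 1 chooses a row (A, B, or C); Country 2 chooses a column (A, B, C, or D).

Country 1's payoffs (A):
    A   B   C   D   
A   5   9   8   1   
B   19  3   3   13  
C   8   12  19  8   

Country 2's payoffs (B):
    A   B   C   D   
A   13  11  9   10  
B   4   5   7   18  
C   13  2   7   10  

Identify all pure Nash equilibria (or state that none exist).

(B, D)

Find each player's best response to every opponent strategy; NE are the intersections.
Country 1's best responses — vs A: B (payoff 19); vs B: C (payoff 12); vs C: C (payoff 19); vs D: B (payoff 13).
Country 2's best responses — vs A: A (payoff 13); vs B: D (payoff 18); vs C: A (payoff 13).
The only mutual best response is (B, D); neither player gains by switching there.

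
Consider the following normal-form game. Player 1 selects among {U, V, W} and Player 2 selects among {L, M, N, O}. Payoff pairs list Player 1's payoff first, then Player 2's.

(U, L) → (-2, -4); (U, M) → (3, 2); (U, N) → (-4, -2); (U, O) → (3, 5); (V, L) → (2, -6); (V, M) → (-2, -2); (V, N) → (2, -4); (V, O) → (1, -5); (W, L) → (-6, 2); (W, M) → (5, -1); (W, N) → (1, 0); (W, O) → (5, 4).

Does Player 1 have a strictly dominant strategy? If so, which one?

A strategy is strictly dominant if it gives Player 1 a strictly higher payoff than every other strategy, against every choice by the opponent.
U is not dominant: against L, V gives 2 > -2.
V is not dominant: against M, U gives 3 > -2.
W is not dominant: against L, U gives -2 > -6.
No single strategy is best against every opponent action.

None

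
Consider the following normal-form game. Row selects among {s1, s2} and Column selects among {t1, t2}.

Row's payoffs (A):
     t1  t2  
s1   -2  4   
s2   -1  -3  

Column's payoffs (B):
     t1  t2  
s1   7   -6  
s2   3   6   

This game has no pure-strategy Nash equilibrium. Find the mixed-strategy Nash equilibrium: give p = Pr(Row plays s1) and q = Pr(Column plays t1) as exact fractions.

p = 3/16, q = 7/8

In a mixed NE each player is indifferent between their pure strategies, so the opponent's mix sets the indifference.
Column indifferent between t1 and t2: p·7 + (1−p)·3 = p·(-6) + (1−p)·6 ⟹ 3 + 4p = 6 + (-12)p ⟹ p = 3/16.
Row indifferent between s1 and s2: q·(-2) + (1−q)·4 = q·(-1) + (1−q)·(-3) ⟹ 4 + (-6)q = (-3) + 2q ⟹ q = 7/8.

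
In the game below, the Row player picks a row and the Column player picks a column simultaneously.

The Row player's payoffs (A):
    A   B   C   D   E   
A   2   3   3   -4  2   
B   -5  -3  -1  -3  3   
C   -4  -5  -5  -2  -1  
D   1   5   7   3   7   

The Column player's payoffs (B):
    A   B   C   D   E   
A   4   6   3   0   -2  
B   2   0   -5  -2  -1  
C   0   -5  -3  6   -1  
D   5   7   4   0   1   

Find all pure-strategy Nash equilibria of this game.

(D, B)

Find each player's best response to every opponent strategy; NE are the intersections.
The Row player's best responses — vs A: A (payoff 2); vs B: D (payoff 5); vs C: D (payoff 7); vs D: D (payoff 3); vs E: D (payoff 7).
The Column player's best responses — vs A: B (payoff 6); vs B: A (payoff 2); vs C: D (payoff 6); vs D: B (payoff 7).
The only mutual best response is (D, B); neither player gains by switching there.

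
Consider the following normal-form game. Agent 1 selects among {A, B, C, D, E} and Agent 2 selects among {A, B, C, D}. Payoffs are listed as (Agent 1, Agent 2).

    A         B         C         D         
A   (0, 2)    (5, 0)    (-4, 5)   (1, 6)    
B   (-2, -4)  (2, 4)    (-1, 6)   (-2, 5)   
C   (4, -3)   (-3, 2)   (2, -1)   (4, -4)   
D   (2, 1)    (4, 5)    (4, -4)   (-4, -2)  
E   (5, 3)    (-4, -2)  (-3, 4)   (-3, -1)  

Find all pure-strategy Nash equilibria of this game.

There is no pure-strategy Nash equilibrium

A profile is a Nash equilibrium when each player is best-responding to the other.
Agent 1's best responses — vs A: E (payoff 5); vs B: A (payoff 5); vs C: D (payoff 4); vs D: C (payoff 4).
Agent 2's best responses — vs A: D (payoff 6); vs B: C (payoff 6); vs C: B (payoff 2); vs D: B (payoff 5); vs E: C (payoff 4).
No cell has both players best-responding. For instance, Agent 1's best reply to A is E, but against E Agent 2 prefers C over A.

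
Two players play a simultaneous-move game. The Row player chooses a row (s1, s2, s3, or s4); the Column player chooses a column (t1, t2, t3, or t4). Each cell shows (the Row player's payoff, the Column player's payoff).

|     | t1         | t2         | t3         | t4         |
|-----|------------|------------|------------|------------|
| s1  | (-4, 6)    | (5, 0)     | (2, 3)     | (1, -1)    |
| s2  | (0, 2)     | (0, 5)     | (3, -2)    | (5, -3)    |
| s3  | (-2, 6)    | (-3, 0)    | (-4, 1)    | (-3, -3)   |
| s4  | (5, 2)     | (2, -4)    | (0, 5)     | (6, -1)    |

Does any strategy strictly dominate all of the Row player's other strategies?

None

A strategy is strictly dominant if it gives the Row player a strictly higher payoff than every other strategy, against every choice by the opponent.
s1 is not dominant: against t1, s2 gives 0 > -4.
s2 is not dominant: against t1, s4 gives 5 > 0.
s3 is not dominant: against t1, s2 gives 0 > -2.
s4 is not dominant: against t2, s1 gives 5 > 2.
No single strategy is best against every opponent action.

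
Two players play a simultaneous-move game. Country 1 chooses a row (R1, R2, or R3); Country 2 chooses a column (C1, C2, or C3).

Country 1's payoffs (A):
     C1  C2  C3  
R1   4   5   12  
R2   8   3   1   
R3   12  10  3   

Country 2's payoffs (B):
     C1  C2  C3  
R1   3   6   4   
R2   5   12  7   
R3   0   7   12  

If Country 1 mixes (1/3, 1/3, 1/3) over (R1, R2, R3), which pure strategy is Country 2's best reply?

C2

Country 2's best reply maximizes expected payoff against the mix.
C1: (1/3)·3 + (1/3)·5 + (1/3)·0 = 8/3
C2: (1/3)·6 + (1/3)·12 + (1/3)·7 = 25/3
C3: (1/3)·4 + (1/3)·7 + (1/3)·12 = 23/3
Highest expected payoff is 25/3, from C2.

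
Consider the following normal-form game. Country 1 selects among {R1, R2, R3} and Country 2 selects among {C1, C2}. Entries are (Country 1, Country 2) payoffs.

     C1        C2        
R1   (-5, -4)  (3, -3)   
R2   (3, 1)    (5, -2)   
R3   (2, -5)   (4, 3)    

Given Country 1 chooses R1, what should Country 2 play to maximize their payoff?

C2

With Country 1 fixed at R1, Country 2's payoffs are: C1 → -4, C2 → -3.
The maximum is -3, achieved by C2.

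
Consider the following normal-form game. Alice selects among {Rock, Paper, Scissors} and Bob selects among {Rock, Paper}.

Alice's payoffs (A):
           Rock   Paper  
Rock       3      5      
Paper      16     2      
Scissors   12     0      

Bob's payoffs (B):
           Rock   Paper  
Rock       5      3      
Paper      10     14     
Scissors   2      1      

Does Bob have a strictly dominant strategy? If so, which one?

A strategy is strictly dominant if it gives Bob a strictly higher payoff than every other strategy, against every choice by the opponent.
Rock is not dominant: against Paper, Paper gives 14 > 10.
Paper is not dominant: against Rock, Rock gives 5 > 3.
No single strategy is best against every opponent action.

No strictly dominant strategy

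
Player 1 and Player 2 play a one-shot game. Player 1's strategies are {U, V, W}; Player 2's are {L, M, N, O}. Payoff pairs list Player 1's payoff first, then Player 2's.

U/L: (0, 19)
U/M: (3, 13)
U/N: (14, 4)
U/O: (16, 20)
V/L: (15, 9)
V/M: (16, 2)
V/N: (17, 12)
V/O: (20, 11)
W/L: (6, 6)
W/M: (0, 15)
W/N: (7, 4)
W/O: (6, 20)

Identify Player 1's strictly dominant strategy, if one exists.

A strategy is strictly dominant if it gives Player 1 a strictly higher payoff than every other strategy, against every choice by the opponent.
V strictly dominates: vs L: 15 > each of {0, 6}; vs M: 16 > each of {3, 0}; vs N: 17 > each of {14, 7}; vs O: 20 > each of {16, 6}.

V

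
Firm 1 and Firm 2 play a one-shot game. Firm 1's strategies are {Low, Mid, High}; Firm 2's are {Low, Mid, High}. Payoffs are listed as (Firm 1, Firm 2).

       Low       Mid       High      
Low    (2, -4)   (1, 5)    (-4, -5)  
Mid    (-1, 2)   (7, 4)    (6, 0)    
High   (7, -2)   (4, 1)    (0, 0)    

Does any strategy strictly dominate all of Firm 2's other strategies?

Check whether one of Firm 2's strategies beats all alternatives regardless of what the opponent does.
Mid strictly dominates: vs Low: 5 > each of {-4, -5}; vs Mid: 4 > each of {2, 0}; vs High: 1 > each of {-2, 0}.

Mid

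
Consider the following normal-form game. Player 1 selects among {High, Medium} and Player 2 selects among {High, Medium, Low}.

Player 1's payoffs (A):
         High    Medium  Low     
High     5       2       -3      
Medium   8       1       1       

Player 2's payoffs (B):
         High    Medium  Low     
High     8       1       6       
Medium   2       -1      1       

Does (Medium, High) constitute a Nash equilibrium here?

Holding Player 2 at High: Player 1 gets 8 from Medium, versus 5 from High. No profitable deviation for Player 1.
Holding Player 1 at Medium: Player 2 gets 2 from High, versus -1 from Medium, 1 from Low. No profitable deviation for Player 2 either.

Yes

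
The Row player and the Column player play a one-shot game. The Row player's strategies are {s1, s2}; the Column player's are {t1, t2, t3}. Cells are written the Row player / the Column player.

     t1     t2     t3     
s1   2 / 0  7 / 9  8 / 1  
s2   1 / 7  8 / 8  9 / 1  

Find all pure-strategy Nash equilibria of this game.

(s2, t2)

A profile is a Nash equilibrium when each player is best-responding to the other.
The Row player's best responses — vs t1: s1 (payoff 2); vs t2: s2 (payoff 8); vs t3: s2 (payoff 9).
The Column player's best responses — vs s1: t2 (payoff 9); vs s2: t2 (payoff 8).
The only mutual best response is (s2, t2); neither player gains by switching there.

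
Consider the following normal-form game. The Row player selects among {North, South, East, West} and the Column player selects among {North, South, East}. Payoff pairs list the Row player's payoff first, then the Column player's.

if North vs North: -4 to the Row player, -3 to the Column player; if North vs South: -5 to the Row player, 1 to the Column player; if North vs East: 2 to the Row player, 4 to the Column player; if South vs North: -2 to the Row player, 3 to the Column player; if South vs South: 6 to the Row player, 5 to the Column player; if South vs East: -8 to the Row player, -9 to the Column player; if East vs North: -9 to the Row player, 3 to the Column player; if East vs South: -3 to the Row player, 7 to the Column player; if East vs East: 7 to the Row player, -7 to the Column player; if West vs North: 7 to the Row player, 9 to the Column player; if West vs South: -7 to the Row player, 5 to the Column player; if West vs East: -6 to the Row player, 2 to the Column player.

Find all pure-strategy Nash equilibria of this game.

A profile is a Nash equilibrium when each player is best-responding to the other.
The Row player's best responses — vs North: West (payoff 7); vs South: South (payoff 6); vs East: East (payoff 7).
The Column player's best responses — vs North: East (payoff 4); vs South: South (payoff 5); vs East: South (payoff 7); vs West: North (payoff 9).
Mutual best responses occur at (South, South) and (West, North); at each, neither player gains by switching.

(South, South) and (West, North)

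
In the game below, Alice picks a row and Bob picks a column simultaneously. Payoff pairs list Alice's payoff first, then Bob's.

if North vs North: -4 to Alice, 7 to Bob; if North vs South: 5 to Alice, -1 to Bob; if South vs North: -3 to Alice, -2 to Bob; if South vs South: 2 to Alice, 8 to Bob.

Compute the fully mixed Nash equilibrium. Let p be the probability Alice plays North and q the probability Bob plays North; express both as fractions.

p = 5/9, q = 3/4

Each player's mixing probability is pinned down by making the *other* player indifferent.
Bob indifferent between North and South: p·7 + (1−p)·(-2) = p·(-1) + (1−p)·8 ⟹ (-2) + 9p = 8 + (-9)p ⟹ p = 5/9.
Alice indifferent between North and South: q·(-4) + (1−q)·5 = q·(-3) + (1−q)·2 ⟹ 5 + (-9)q = 2 + (-5)q ⟹ q = 3/4.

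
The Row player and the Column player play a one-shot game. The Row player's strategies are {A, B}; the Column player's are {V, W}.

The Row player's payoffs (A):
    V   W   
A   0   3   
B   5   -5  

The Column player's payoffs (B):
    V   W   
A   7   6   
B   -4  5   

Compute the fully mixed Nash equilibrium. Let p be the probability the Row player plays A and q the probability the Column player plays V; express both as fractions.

In a mixed NE each player is indifferent between their pure strategies, so the opponent's mix sets the indifference.
The Column player indifferent between V and W: p·7 + (1−p)·(-4) = p·6 + (1−p)·5 ⟹ (-4) + 11p = 5 + 1p ⟹ p = 9/10.
The Row player indifferent between A and B: q·0 + (1−q)·3 = q·5 + (1−q)·(-5) ⟹ 3 + (-3)q = (-5) + 10q ⟹ q = 8/13.

p = 9/10, q = 8/13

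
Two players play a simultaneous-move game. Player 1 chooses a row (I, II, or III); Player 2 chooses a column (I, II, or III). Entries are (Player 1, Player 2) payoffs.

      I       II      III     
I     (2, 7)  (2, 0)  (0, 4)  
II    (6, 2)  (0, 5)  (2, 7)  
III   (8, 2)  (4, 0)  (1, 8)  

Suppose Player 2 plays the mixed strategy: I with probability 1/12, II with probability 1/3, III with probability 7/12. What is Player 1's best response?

Compute Player 1's expected payoff from each pure strategy against the given mix.
I: (1/12)·2 + (1/3)·2 + (7/12)·0 = 5/6
II: (1/12)·6 + (1/3)·0 + (7/12)·2 = 5/3
III: (1/12)·8 + (1/3)·4 + (7/12)·1 = 31/12
Highest expected payoff is 31/12, from III.

III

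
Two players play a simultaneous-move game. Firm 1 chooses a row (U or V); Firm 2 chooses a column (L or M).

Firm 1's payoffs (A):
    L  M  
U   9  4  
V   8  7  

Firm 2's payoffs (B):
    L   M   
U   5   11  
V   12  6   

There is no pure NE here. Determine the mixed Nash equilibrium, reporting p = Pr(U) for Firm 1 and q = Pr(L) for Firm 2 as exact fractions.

Each player's mixing probability is pinned down by making the *other* player indifferent.
Firm 2 indifferent between L and M: p·5 + (1−p)·12 = p·11 + (1−p)·6 ⟹ 12 + (-7)p = 6 + 5p ⟹ p = 1/2.
Firm 1 indifferent between U and V: q·9 + (1−q)·4 = q·8 + (1−q)·7 ⟹ 4 + 5q = 7 + 1q ⟹ q = 3/4.

p = 1/2, q = 3/4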